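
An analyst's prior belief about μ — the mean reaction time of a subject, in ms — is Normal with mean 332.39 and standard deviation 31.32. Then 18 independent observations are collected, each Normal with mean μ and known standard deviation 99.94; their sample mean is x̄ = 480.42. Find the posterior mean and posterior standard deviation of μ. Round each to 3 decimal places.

With known σ, the Normal prior is conjugate. Weight on the data is w = (n/σ²)/(n/σ² + 1/τ₀²) = 0.00180216/(0.00180216+0.00101943) = 0.63870.
Posterior mean = w·x̄ + (1−w)·μ₀ = 0.63870·480.42 + 0.36130·332.39 = 426.937. Posterior variance = 1/(0.00180216+0.00101943) = 354.410, so SD = 18.826.

Posterior mean ≈ 426.937; posterior SD ≈ 18.826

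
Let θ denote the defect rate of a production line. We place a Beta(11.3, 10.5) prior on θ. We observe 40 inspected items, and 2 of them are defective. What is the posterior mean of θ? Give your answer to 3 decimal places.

Posterior mean ≈ 0.215

The binomial likelihood is conjugate to the Beta prior: with 2 successes and 38 failures, the posterior is Beta(11.3+2, 10.5+38) = Beta(13.3, 48.5).
E[θ | data] = 13.3/(13.3+48.5) = 0.215.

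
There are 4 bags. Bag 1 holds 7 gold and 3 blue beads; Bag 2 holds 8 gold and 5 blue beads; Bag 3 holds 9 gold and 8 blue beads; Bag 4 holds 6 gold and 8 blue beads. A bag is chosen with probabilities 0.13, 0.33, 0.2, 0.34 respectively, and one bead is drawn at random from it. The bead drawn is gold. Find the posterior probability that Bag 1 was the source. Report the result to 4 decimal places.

Posterior probability ≈ 0.1668

P(gold|Bag 1) = 0.7; P(gold|Bag 2) = 0.6154; P(gold|Bag 3) = 0.5294; P(gold|Bag 4) = 0.4286.
Prior × likelihood for each source: 0.13·0.7=0.09100, 0.33·0.6154=0.2031, 0.2·0.5294=0.1059, 0.34·0.4286=0.1457. Summing gives P(gold) = 0.54567.
P(Bag 1 | gold) = 0.09100 / 0.54567 = 0.1668.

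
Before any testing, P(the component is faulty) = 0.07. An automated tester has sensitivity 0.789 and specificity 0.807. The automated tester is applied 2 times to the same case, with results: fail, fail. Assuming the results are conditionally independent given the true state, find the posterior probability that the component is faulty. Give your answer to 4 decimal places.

Let H be the event that the component is faulty; start with P(H) = 0.07. P('fail'|H) = 0.789, P('fail'|¬H) = 0.193.
Update on result 1 ('fail'): P(H) ← 0.789·0.0700 / (0.789·0.0700 + 0.193·0.9300) = 0.055230/0.23472 = 0.2353.
Update on result 2 ('fail'): P(H) ← 0.789·0.2353 / (0.789·0.2353 + 0.193·0.7647) = 0.18565/0.33324 = 0.5571.

Posterior P(H) ≈ 0.5571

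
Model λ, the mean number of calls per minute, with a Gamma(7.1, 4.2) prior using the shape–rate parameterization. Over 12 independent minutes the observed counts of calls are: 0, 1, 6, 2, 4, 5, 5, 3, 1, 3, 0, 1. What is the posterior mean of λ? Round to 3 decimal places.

Posterior mean ≈ 2.352

The Poisson likelihood adds the total count to the shape and the number of exposure periods to the rate. Here ∑xᵢ = 31 and n = 12, so shape 7.1→38.1 and rate 4.2→16.2.
Posterior mean = shape/rate = 38.1/16.2 = 2.352.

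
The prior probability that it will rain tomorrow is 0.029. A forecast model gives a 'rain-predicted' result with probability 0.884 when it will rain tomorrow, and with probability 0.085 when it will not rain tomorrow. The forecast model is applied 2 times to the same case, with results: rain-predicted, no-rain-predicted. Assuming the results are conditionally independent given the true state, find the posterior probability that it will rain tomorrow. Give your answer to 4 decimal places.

With H the event that it will rain tomorrow, the joint likelihood of the observed sequence is P(data|H) = 0.884·0.116 = 0.10254 and P(data|¬H) = 0.085·0.915 = 0.077775.
Bayes: P(H|data) = 0.029·0.10254 / (0.029·0.10254 + 0.971·0.077775) = 0.0029738/0.078493 = 0.0379.

Posterior P(H) ≈ 0.0379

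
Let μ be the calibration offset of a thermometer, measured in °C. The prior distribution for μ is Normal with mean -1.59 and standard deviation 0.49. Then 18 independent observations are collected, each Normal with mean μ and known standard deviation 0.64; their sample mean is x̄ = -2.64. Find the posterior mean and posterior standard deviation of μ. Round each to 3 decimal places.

Posterior mean ≈ -2.549; posterior SD ≈ 0.144

With known σ, the Normal prior is conjugate. Weight on the data is w = (n/σ²)/(n/σ² + 1/τ₀²) = 43.9453/(43.9453+4.16493) = 0.91343.
Posterior mean = w·x̄ + (1−w)·μ₀ = 0.91343·-2.64 + 0.086571·-1.59 = -2.549. Posterior variance = 1/(43.9453+4.16493) = 0.0207856, so SD = 0.144.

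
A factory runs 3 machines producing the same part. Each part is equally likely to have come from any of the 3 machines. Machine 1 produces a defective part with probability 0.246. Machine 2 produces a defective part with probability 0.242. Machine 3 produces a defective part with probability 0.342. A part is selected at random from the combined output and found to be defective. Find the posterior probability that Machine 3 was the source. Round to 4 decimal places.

Posterior probability ≈ 0.4120

Tabulate prior·likelihood by source: [1] prior 0.333333, lik 0.246, product 0.08200; [2] prior 0.333333, lik 0.242, product 0.08067; [3] prior 0.333333, lik 0.342, product 0.1140.
Normalizing constant = 0.27667; the posterior for Machine 3 is its product over the sum, 0.1140/0.27667 = 0.4120.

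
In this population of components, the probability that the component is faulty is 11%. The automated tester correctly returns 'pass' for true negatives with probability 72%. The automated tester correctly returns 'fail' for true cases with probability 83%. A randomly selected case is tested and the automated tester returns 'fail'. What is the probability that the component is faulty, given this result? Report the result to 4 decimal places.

Let H be the event that the component is faulty. P(H) = 0.11, so P(¬H) = 0.89. With E the 'fail' result, P(E|H) = 0.83 and P(E|¬H) = 0.28.
P(E) = 0.83·0.11 + 0.28·0.89 = 0.091300 + 0.24920 = 0.34050.
By Bayes' theorem, P(H|E) = 0.091300 / 0.34050 = 0.2681.

P(H | E) ≈ 0.2681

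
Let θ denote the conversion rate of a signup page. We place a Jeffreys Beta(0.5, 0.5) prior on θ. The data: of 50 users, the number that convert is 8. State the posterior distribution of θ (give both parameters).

Posterior: Beta(8.5, 42.5)

The binomial likelihood is conjugate to the Beta prior: with 8 successes and 42 failures, the posterior is Beta(0.5+8, 0.5+42) = Beta(8.5, 42.5).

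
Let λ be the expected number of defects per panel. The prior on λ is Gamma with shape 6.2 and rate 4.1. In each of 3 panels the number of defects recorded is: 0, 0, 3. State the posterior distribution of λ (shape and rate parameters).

Posterior: Gamma(shape=9.2, rate=7.1)

The Poisson likelihood adds the total count to the shape and the number of exposure periods to the rate. Here ∑xᵢ = 3 and n = 3, so shape 6.2→9.2 and rate 4.1→7.1.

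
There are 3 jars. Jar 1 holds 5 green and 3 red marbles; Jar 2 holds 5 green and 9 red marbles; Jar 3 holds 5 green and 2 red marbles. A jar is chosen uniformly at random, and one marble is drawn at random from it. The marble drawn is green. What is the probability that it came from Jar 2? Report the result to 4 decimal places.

Posterior probability ≈ 0.2105

Tabulate prior·likelihood by source: [1] prior 0.333333, lik 0.625, product 0.2083; [2] prior 0.333333, lik 0.3571, product 0.1190; [3] prior 0.333333, lik 0.7143, product 0.2381.
Normalizing constant = 0.56548; the posterior for Jar 2 is its product over the sum, 0.1190/0.56548 = 0.2105.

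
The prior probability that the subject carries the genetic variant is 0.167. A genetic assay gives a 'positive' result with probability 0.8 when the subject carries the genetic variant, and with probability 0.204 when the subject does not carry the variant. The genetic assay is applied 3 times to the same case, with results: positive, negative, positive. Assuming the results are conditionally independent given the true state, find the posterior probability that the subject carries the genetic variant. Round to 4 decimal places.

Let H be the event that the subject carries the genetic variant; start with P(H) = 0.167. P('positive'|H) = 0.8, P('positive'|¬H) = 0.204.
Update on result 1 ('positive'): P(H) ← 0.8·0.1670 / (0.8·0.1670 + 0.204·0.8330) = 0.13360/0.30353 = 0.4402.
Update on result 2 ('negative'): P(H) ← 0.2·0.4402 / (0.2·0.4402 + 0.796·0.5598) = 0.088030/0.53367 = 0.1650.
Update on result 3 ('positive'): P(H) ← 0.8·0.1650 / (0.8·0.1650 + 0.204·0.8350) = 0.13196/0.30231 = 0.4365.

Posterior P(H) ≈ 0.4365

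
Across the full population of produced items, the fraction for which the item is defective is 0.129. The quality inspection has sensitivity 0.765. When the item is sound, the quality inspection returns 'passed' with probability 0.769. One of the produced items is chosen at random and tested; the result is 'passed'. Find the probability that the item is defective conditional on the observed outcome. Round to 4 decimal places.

P(H | E) ≈ 0.0433

Let H be the event that the item is defective. P(H) = 0.129, so P(¬H) = 0.871. With E the 'passed' result, P(E|H) = 0.235 and P(E|¬H) = 0.769.
P(E) = 0.235·0.129 + 0.769·0.871 = 0.030315 + 0.66980 = 0.70011.
By Bayes' theorem, P(H|E) = 0.030315 / 0.70011 = 0.0433.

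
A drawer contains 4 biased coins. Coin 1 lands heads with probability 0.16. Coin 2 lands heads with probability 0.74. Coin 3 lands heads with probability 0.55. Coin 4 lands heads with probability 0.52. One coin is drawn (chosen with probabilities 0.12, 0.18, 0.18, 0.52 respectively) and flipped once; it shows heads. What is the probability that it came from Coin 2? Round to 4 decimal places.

Posterior probability ≈ 0.2553

P(heads|C1) = 0.16; P(heads|C2) = 0.74; P(heads|C3) = 0.55; P(heads|C4) = 0.52.
Prior × likelihood for each source: 0.12·0.16=0.01920, 0.18·0.74=0.1332, 0.18·0.55=0.09900, 0.52·0.52=0.2704. Summing gives P(heads) = 0.52180.
P(Coin 2 | heads) = 0.1332 / 0.52180 = 0.2553.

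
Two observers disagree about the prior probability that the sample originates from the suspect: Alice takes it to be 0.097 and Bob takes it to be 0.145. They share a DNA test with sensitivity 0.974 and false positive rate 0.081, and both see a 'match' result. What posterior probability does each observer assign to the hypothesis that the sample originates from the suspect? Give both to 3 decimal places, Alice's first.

The likelihood ratio for a 'match' result is 0.974/0.081 = 12.025.
Alice: prior odds 0.097/0.903 = 0.10742; posterior odds 1.2917; posterior probability 0.564.
Bob: prior odds 0.145/0.855 = 0.16959; posterior odds 2.0393; posterior probability 0.671.

Alice: 0.564; Bob: 0.671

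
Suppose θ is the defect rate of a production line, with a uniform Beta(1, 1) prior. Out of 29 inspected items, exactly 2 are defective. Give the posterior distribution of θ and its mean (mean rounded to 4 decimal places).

Posterior: Beta(3, 28); mean ≈ 0.0968

The binomial likelihood is conjugate to the Beta prior: with 2 successes and 27 failures, the posterior is Beta(1+2, 1+27) = Beta(3, 28).
E[θ | data] = 3/(3+28) = 0.0968.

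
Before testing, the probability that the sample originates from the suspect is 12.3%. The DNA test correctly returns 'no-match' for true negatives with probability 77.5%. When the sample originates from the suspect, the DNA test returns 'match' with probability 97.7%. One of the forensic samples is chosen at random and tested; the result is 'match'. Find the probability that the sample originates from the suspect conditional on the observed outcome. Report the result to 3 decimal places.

P(H | E) ≈ 0.378

Write H for 'the sample originates from the suspect'. Prior odds H:¬H = 0.123/0.877 = 0.14025. For the 'match' outcome, the likelihood ratio is 0.977/0.225 = 4.3422.
Posterior odds = 0.14025 × 4.3422 = 0.60900, so P(H|E) = 0.60900/(1+0.60900) = 0.378.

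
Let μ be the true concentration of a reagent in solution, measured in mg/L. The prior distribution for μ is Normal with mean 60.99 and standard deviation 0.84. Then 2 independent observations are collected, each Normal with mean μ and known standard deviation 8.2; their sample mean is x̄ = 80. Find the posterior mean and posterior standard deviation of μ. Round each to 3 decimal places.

Posterior mean ≈ 61.381; posterior SD ≈ 0.831

With known σ, the Normal prior is conjugate. Weight on the data is w = (n/σ²)/(n/σ² + 1/τ₀²) = 0.0297442/(0.0297442+1.41723) = 0.020556.
Posterior mean = w·x̄ + (1−w)·μ₀ = 0.020556·80 + 0.97944·60.99 = 61.381. Posterior variance = 1/(0.0297442+1.41723) = 0.691096, so SD = 0.831.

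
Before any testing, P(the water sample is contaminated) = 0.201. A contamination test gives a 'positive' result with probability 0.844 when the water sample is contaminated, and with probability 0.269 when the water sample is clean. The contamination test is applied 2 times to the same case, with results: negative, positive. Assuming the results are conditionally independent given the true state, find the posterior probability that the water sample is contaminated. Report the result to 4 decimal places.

With H the event that the water sample is contaminated, the joint likelihood of the observed sequence is P(data|H) = 0.156·0.844 = 0.13166 and P(data|¬H) = 0.731·0.269 = 0.19664.
Bayes: P(H|data) = 0.201·0.13166 / (0.201·0.13166 + 0.799·0.19664) = 0.026464/0.18358 = 0.1442.

Posterior P(H) ≈ 0.1442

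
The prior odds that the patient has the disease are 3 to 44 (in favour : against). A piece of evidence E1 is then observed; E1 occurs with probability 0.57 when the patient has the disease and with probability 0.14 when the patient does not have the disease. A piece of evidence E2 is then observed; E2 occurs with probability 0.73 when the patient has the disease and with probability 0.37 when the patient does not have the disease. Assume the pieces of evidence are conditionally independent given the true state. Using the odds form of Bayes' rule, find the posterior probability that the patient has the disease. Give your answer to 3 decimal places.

Posterior probability ≈ 0.354

Prior odds = 3/44 = 0.068182.
Likelihood ratio for E1 = 0.57/0.14 = 4.0714.
Likelihood ratio for E2 = 0.73/0.37 = 1.9730.
Posterior odds = prior odds × LR₁ × LR₂ = 0.54769.
Posterior probability = odds/(1+odds) = 0.54769/1.5477 = 0.354.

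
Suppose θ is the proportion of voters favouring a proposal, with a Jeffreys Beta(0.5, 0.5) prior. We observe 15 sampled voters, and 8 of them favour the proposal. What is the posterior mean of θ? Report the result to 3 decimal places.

The binomial likelihood is conjugate to the Beta prior: with 8 successes and 7 failures, the posterior is Beta(0.5+8, 0.5+7) = Beta(8.5, 7.5).
E[θ | data] = 8.5/(8.5+7.5) = 0.531.

Posterior mean ≈ 0.531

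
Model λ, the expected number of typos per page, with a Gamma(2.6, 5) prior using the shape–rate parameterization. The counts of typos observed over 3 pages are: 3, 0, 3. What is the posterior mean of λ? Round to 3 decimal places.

The Poisson likelihood adds the total count to the shape and the number of exposure periods to the rate. Here ∑xᵢ = 6 and n = 3, so shape 2.6→8.6 and rate 5→8.
Posterior mean = shape/rate = 8.6/8 = 1.075.

Posterior mean ≈ 1.075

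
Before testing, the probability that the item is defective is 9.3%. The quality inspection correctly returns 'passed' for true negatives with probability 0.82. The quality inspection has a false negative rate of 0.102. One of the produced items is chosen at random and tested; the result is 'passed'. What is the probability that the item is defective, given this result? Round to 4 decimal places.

Write H for 'the item is defective'. Prior odds H:¬H = 0.093/0.907 = 0.10254. For the 'passed' outcome, the likelihood ratio is 0.102/0.82 = 0.12439.
Posterior odds = 0.10254 × 0.12439 = 0.012754, so P(H|E) = 0.012754/(1+0.012754) = 0.0126.

P(H | E) ≈ 0.0126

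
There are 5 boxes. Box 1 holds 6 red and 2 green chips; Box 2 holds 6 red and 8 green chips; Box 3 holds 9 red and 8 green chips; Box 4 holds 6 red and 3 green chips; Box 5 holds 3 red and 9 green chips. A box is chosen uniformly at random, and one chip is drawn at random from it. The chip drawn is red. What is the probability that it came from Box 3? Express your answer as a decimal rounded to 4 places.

Posterior probability ≈ 0.2017

Tabulate prior·likelihood by source: [1] prior 0.2, lik 0.75, product 0.1500; [2] prior 0.2, lik 0.4286, product 0.08571; [3] prior 0.2, lik 0.5294, product 0.1059; [4] prior 0.2, lik 0.6667, product 0.1333; [5] prior 0.2, lik 0.25, product 0.05000.
Normalizing constant = 0.52493; the posterior for Box 3 is its product over the sum, 0.1059/0.52493 = 0.2017.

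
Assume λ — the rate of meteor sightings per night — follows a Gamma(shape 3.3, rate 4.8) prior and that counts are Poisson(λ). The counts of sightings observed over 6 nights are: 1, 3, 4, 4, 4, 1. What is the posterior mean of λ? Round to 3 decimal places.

Posterior mean ≈ 1.880

Total count ∑xᵢ = 17 over n = 6 nights.
Gamma is conjugate to the Poisson likelihood: posterior is Gamma(shape = 3.3+17 = 20.3, rate = 4.8+6 = 10.8).
Posterior mean = shape/rate = 20.3/10.8 = 1.880.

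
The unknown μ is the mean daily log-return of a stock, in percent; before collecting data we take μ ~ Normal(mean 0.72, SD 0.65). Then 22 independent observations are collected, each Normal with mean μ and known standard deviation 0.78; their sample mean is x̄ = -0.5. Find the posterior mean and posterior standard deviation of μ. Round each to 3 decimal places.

With known σ, the Normal prior is conjugate. Weight on the data is w = (n/σ²)/(n/σ² + 1/τ₀²) = 36.1604/(36.1604+2.36686) = 0.93857.
Posterior mean = w·x̄ + (1−w)·μ₀ = 0.93857·-0.5 + 0.061433·0.72 = -0.425. Posterior variance = 1/(36.1604+2.36686) = 0.0259556, so SD = 0.161.

Posterior mean ≈ -0.425; posterior SD ≈ 0.161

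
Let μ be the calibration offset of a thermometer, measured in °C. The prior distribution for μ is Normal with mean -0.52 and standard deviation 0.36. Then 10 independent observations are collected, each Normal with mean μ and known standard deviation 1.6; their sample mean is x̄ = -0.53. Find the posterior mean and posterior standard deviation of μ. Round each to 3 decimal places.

Prior precision 1/τ₀² = 1/0.36² = 7.71605; data precision n/σ² = 10/1.6² = 3.90625.
Posterior precision = 7.71605 + 3.90625 = 11.6223, giving posterior SD = 1/√11.6223 = 0.293.
Posterior mean = (7.71605·-0.52 + 3.90625·-0.53) / 11.6223 = -0.523.

Posterior mean ≈ -0.523; posterior SD ≈ 0.293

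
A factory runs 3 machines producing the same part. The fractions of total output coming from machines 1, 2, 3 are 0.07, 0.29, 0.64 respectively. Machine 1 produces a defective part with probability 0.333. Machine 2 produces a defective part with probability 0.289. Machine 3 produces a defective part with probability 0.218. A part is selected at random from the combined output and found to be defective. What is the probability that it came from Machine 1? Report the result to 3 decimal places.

Tabulate prior·likelihood by source: [1] prior 0.07, lik 0.333, product 0.02331; [2] prior 0.29, lik 0.289, product 0.08381; [3] prior 0.64, lik 0.218, product 0.1395.
Normalizing constant = 0.24664; the posterior for Machine 1 is its product over the sum, 0.02331/0.24664 = 0.095.

Posterior probability ≈ 0.095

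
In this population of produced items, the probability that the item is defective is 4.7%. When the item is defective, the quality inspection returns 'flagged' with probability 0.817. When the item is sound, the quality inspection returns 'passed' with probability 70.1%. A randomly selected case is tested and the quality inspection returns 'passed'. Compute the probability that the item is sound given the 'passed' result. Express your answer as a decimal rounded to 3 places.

Write H for 'the item is defective'. Prior odds H:¬H = 0.047/0.953 = 0.049318. For the 'passed' outcome, the likelihood ratio is 0.183/0.701 = 0.26106.
Posterior odds = 0.049318 × 0.26106 = 0.012875, so P(H|E) = 0.012875/(1+0.012875) = 0.013. Then P(¬H|E) = 1 − 0.013 = 0.987.

P(¬H | E) ≈ 0.987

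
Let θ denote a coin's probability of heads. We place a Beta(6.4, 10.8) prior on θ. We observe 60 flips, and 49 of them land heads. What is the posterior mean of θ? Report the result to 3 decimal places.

Observing 49 successes and 11 failures updates Beta(6.4, 10.8) by adding the success and failure counts to the two shape parameters: α = 6.4+49 = 55.4, β = 10.8+11 = 21.8.
Posterior mean = α/(α+β) = 55.4/77.2 = 0.718.

Posterior mean ≈ 0.718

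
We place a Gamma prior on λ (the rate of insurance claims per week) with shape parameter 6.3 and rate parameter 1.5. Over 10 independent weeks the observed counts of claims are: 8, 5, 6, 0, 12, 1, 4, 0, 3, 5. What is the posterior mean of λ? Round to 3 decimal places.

Posterior mean ≈ 4.374

Total count ∑xᵢ = 44 over n = 10 weeks.
Gamma is conjugate to the Poisson likelihood: posterior is Gamma(shape = 6.3+44 = 50.3, rate = 1.5+10 = 11.5).
E[λ | data] = 50.3/11.5 = 4.374.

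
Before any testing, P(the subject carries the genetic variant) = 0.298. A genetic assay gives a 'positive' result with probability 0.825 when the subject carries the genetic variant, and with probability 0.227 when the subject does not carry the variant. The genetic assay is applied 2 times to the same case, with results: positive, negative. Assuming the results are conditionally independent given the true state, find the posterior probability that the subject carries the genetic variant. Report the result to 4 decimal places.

Posterior P(H) ≈ 0.2589

With H the event that the subject carries the genetic variant, the joint likelihood of the observed sequence is P(data|H) = 0.825·0.175 = 0.14437 and P(data|¬H) = 0.227·0.773 = 0.17547.
Bayes: P(H|data) = 0.298·0.14437 / (0.298·0.14437 + 0.702·0.17547) = 0.043024/0.16620 = 0.2589.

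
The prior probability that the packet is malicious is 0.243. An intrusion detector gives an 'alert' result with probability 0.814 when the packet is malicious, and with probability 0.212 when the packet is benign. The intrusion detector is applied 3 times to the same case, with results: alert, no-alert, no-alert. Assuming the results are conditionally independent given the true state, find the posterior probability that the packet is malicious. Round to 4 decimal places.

Let H be the event that the packet is malicious; start with P(H) = 0.243. P('alert'|H) = 0.814, P('alert'|¬H) = 0.212.
Update on result 1 ('alert'): P(H) ← 0.814·0.2430 / (0.814·0.2430 + 0.212·0.7570) = 0.19780/0.35829 = 0.5521.
Update on result 2 ('no-alert'): P(H) ← 0.186·0.5521 / (0.186·0.5521 + 0.788·0.4479) = 0.10269/0.45565 = 0.2254.
Update on result 3 ('no-alert'): P(H) ← 0.186·0.2254 / (0.186·0.2254 + 0.788·0.7746) = 0.041918/0.65233 = 0.0643.

Posterior P(H) ≈ 0.0643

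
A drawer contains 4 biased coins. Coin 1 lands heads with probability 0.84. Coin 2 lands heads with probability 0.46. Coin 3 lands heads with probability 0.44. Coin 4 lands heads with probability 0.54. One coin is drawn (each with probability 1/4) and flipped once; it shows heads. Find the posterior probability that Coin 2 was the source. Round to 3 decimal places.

Posterior probability ≈ 0.202

P(heads|C1) = 0.84; P(heads|C2) = 0.46; P(heads|C3) = 0.44; P(heads|C4) = 0.54.
Prior × likelihood for each source: 0.25·0.84=0.2100, 0.25·0.46=0.1150, 0.25·0.44=0.1100, 0.25·0.54=0.1350. Summing gives P(heads) = 0.57000.
P(Coin 2 | heads) = 0.1150 / 0.57000 = 0.202.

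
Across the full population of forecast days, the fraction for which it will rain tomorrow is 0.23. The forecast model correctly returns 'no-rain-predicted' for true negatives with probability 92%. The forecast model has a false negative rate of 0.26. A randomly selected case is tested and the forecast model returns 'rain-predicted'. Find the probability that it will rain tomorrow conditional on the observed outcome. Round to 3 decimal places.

Let H be the event that it will rain tomorrow. P(H) = 0.23, so P(¬H) = 0.77. With E the 'rain-predicted' result, P(E|H) = 0.74 and P(E|¬H) = 0.08.
P(E) = 0.74·0.23 + 0.08·0.77 = 0.17020 + 0.061600 = 0.23180.
By Bayes' theorem, P(H|E) = 0.17020 / 0.23180 = 0.734.

P(H | E) ≈ 0.734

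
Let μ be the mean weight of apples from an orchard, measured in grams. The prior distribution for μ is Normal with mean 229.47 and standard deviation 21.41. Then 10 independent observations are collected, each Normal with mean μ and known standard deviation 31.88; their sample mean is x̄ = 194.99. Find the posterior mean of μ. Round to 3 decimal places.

With known σ, the Normal prior is conjugate. Weight on the data is w = (n/σ²)/(n/σ² + 1/τ₀²) = 0.00983928/(0.00983928+0.00218156) = 0.81852.
Posterior mean = w·x̄ + (1−w)·μ₀ = 0.81852·194.99 + 0.18148·229.47 = 201.247.

Posterior mean ≈ 201.247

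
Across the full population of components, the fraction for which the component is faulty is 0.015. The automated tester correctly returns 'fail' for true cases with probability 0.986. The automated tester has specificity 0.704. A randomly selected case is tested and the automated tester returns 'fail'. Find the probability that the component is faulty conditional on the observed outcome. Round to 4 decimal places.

P(H | E) ≈ 0.0483

Write H for 'the component is faulty'. Prior odds H:¬H = 0.015/0.985 = 0.015228. For the 'fail' outcome, the likelihood ratio is 0.986/0.296 = 3.3311.
Posterior odds = 0.015228 × 3.3311 = 0.050727, so P(H|E) = 0.050727/(1+0.050727) = 0.0483.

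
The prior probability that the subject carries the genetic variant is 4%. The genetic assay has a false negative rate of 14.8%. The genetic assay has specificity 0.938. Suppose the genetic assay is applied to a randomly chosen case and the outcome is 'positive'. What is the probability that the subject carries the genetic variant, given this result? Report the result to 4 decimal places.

Write H for 'the subject carries the genetic variant'. Prior odds H:¬H = 0.04/0.96 = 0.041667. For the 'positive' outcome, the likelihood ratio is 0.852/0.062 = 13.742.
Posterior odds = 0.041667 × 13.742 = 0.57258, so P(H|E) = 0.57258/(1+0.57258) = 0.3641.

P(H | E) ≈ 0.3641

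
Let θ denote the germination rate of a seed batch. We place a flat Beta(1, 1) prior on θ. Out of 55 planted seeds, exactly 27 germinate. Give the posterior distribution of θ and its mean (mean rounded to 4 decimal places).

Posterior: Beta(28, 29); mean ≈ 0.4912

The binomial likelihood is conjugate to the Beta prior: with 27 successes and 28 failures, the posterior is Beta(1+27, 1+28) = Beta(28, 29).
E[θ | data] = 28/(28+29) = 0.4912.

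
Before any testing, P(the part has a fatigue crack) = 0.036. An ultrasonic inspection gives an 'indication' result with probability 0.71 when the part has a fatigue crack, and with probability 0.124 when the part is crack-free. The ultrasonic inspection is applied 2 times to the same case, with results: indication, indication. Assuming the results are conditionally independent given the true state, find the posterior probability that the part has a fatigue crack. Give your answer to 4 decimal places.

Posterior P(H) ≈ 0.5504

With H the event that the part has a fatigue crack, the joint likelihood of the observed sequence is P(data|H) = 0.71·0.71 = 0.50410 and P(data|¬H) = 0.124·0.124 = 0.015376.
Bayes: P(H|data) = 0.036·0.50410 / (0.036·0.50410 + 0.964·0.015376) = 0.018148/0.032970 = 0.5504.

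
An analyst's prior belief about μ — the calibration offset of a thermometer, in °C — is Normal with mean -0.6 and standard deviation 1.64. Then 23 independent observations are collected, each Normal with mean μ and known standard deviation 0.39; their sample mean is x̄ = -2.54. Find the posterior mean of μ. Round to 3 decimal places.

Prior precision 1/τ₀² = 1/1.64² = 0.371802; data precision n/σ² = 23/0.39² = 151.216.
Posterior precision = 0.371802 + 151.216 = 151.588.
Posterior mean = (0.371802·-0.6 + 151.216·-2.54) / 151.588 = -2.535.

Posterior mean ≈ -2.535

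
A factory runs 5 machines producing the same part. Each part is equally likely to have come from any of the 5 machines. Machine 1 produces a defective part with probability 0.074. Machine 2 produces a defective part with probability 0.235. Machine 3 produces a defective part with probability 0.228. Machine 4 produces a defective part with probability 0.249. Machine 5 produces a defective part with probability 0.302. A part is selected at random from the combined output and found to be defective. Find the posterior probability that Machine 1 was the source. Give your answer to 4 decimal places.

Posterior probability ≈ 0.0680

Tabulate prior·likelihood by source: [1] prior 0.2, lik 0.074, product 0.01480; [2] prior 0.2, lik 0.235, product 0.04700; [3] prior 0.2, lik 0.228, product 0.04560; [4] prior 0.2, lik 0.249, product 0.04980; [5] prior 0.2, lik 0.302, product 0.06040.
Normalizing constant = 0.21760; the posterior for Machine 1 is its product over the sum, 0.01480/0.21760 = 0.0680.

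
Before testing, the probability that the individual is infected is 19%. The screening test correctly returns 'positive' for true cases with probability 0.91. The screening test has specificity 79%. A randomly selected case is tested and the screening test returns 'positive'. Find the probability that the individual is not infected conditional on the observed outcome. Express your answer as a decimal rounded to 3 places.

Let H be the event that the individual is infected. P(H) = 0.19, so P(¬H) = 0.81. With E the 'positive' result, P(E|H) = 0.91 and P(E|¬H) = 0.21.
P(E) = 0.91·0.19 + 0.21·0.81 = 0.17290 + 0.17010 = 0.34300.
By Bayes' theorem, P(H|E) = 0.17290 / 0.34300 = 0.504. Hence P(¬H|E) = 1 − 0.504 = 0.496.

P(¬H | E) ≈ 0.496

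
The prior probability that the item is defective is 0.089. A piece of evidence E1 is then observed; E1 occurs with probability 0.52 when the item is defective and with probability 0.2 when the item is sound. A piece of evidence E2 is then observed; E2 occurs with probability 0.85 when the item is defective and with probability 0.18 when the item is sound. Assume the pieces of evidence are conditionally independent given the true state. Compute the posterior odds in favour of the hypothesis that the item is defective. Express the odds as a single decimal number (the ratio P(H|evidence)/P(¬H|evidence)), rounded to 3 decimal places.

Posterior odds ≈ 1.199

Prior odds = 0.089/(1−0.089) = 0.097695.
Likelihood ratio for E1 = 0.52/0.2 = 2.6000.
Likelihood ratio for E2 = 0.85/0.18 = 4.7222.
Posterior odds = prior odds × LR₁ × LR₂ = 1.1995.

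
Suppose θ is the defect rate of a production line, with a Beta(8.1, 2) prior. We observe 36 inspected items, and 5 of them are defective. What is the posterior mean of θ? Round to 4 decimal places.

Posterior mean ≈ 0.2842

The binomial likelihood is conjugate to the Beta prior: with 5 successes and 31 failures, the posterior is Beta(8.1+5, 2+31) = Beta(13.1, 33).
E[θ | data] = 13.1/(13.1+33) = 0.2842.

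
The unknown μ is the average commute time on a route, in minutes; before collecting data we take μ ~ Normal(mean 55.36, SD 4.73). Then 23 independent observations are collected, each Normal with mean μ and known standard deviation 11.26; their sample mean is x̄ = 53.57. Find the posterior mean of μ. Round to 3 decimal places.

Prior precision 1/τ₀² = 1/4.73² = 0.0446969; data precision n/σ² = 23/11.26² = 0.181406.
Posterior precision = 0.0446969 + 0.181406 = 0.226103.
Posterior mean = (0.0446969·55.36 + 0.181406·53.57) / 0.226103 = 53.924.

Posterior mean ≈ 53.924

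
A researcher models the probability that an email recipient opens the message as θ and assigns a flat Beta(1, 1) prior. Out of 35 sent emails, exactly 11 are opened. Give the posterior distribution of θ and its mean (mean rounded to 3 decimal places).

Observing 11 successes and 24 failures updates Beta(1, 1) by adding the success and failure counts to the two shape parameters: α = 1+11 = 12, β = 1+24 = 25.
E[θ | data] = 12/(12+25) = 0.324.

Posterior: Beta(12, 25); mean ≈ 0.324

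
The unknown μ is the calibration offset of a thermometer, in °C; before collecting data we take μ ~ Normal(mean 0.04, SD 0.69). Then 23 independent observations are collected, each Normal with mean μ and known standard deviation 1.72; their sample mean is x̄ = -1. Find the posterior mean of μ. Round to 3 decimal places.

Posterior mean ≈ -0.779

With known σ, the Normal prior is conjugate. Weight on the data is w = (n/σ²)/(n/σ² + 1/τ₀²) = 7.77447/(7.77447+2.10040) = 0.78730.
Posterior mean = w·x̄ + (1−w)·μ₀ = 0.78730·-1 + 0.21270·0.04 = -0.779.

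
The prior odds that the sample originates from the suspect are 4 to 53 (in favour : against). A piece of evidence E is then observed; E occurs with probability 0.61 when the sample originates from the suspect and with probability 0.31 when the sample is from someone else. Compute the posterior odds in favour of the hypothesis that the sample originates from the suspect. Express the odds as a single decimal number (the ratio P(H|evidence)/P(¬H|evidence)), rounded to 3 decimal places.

Posterior odds ≈ 0.149

Prior odds = 4/53 = 0.075472.
Likelihood ratio for E = 0.61/0.31 = 1.9677.
Posterior odds = prior odds × LR = 0.14851.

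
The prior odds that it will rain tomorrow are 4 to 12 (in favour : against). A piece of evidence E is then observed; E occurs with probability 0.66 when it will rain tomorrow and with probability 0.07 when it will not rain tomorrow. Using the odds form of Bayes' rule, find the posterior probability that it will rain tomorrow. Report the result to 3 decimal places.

Posterior probability ≈ 0.759

Prior odds = 4/12 = 0.33333. In log-odds, ln(0.33333) = -1.0986.
Add log likelihood ratio: ln(9.4286) = 2.2437.
Posterior log-odds = 1.1451, so posterior odds = exp(1.1451) = 3.1429. Converting, P(H|E) = 3.1429/4.1429 = 0.759.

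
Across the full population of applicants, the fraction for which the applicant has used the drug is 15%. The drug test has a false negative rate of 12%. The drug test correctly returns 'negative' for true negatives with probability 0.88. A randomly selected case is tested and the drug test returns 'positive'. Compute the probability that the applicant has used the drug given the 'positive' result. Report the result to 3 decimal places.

Write H for 'the applicant has used the drug'. Prior odds H:¬H = 0.15/0.85 = 0.17647. For the 'positive' outcome, the likelihood ratio is 0.88/0.12 = 7.3333.
Posterior odds = 0.17647 × 7.3333 = 1.2941, so P(H|E) = 1.2941/(1+1.2941) = 0.564.

P(H | E) ≈ 0.564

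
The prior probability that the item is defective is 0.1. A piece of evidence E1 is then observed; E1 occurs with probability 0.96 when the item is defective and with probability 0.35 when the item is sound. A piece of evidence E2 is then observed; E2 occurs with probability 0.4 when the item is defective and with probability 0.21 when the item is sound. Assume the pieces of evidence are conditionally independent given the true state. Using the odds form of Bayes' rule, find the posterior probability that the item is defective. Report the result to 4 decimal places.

Posterior probability ≈ 0.3673

Prior odds = 0.1/(1−0.1) = 0.11111. In log-odds, ln(0.11111) = -2.1972.
Add log likelihood ratios: ln(2.7429) + ln(1.9048) = 1.6534.
Posterior log-odds = -0.54387, so posterior odds = exp(-0.54387) = 0.58050. Converting, P(H|E) = 0.58050/1.5805 = 0.3673.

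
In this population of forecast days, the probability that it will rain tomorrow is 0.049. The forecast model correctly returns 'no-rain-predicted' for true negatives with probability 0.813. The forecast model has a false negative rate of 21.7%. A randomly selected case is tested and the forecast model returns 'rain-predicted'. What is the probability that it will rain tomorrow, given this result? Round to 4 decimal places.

Let H be the event that it will rain tomorrow. P(H) = 0.049, so P(¬H) = 0.951. With E the 'rain-predicted' result, P(E|H) = 0.783 and P(E|¬H) = 0.187.
P(E) = 0.783·0.049 + 0.187·0.951 = 0.038367 + 0.17784 = 0.21620.
By Bayes' theorem, P(H|E) = 0.038367 / 0.21620 = 0.1775.

P(H | E) ≈ 0.1775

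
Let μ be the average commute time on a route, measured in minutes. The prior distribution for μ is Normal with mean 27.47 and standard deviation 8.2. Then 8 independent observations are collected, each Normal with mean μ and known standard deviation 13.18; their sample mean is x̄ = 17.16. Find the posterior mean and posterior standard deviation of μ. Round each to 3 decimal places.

Posterior mean ≈ 19.677; posterior SD ≈ 4.051

With known σ, the Normal prior is conjugate. Weight on the data is w = (n/σ²)/(n/σ² + 1/τ₀²) = 0.0460531/(0.0460531+0.0148721) = 0.75590.
Posterior mean = w·x̄ + (1−w)·μ₀ = 0.75590·17.16 + 0.24410·27.47 = 19.677. Posterior variance = 1/(0.0460531+0.0148721) = 16.4136, so SD = 4.051.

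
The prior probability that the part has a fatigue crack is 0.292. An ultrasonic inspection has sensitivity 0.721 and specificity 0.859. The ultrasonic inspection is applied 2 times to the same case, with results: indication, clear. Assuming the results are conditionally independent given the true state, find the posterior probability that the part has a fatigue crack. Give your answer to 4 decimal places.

With H the event that the part has a fatigue crack, the joint likelihood of the observed sequence is P(data|H) = 0.721·0.279 = 0.20116 and P(data|¬H) = 0.141·0.859 = 0.12112.
Bayes: P(H|data) = 0.292·0.20116 / (0.292·0.20116 + 0.708·0.12112) = 0.058738/0.14449 = 0.4065.

Posterior P(H) ≈ 0.4065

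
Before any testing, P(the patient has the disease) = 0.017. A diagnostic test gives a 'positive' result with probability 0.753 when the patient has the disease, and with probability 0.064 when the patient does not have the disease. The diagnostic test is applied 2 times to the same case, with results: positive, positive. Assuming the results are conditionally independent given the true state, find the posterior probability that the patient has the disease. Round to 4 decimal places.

Let H be the event that the patient has the disease; start with P(H) = 0.017. P('positive'|H) = 0.753, P('positive'|¬H) = 0.064.
Update on result 1 ('positive'): P(H) ← 0.753·0.0170 / (0.753·0.0170 + 0.064·0.9830) = 0.012801/0.075713 = 0.1691.
Update on result 2 ('positive'): P(H) ← 0.753·0.1691 / (0.753·0.1691 + 0.064·0.8309) = 0.12731/0.18049 = 0.7054.

Posterior P(H) ≈ 0.7054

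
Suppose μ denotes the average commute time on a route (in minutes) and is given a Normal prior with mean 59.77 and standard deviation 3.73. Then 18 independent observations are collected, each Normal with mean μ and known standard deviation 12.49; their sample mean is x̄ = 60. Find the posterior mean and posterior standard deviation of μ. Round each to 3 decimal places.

Prior precision 1/τ₀² = 1/3.73² = 0.0718757; data precision n/σ² = 18/12.49² = 0.115385.
Posterior precision = 0.0718757 + 0.115385 = 0.187260, giving posterior SD = 1/√0.187260 = 2.311.
Posterior mean = (0.0718757·59.77 + 0.115385·60) / 0.187260 = 59.912.

Posterior mean ≈ 59.912; posterior SD ≈ 2.311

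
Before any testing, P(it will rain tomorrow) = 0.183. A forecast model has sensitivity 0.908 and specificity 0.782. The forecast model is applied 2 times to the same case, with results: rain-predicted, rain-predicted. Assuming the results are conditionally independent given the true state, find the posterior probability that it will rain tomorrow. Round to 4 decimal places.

Let H be the event that it will rain tomorrow; start with P(H) = 0.183. P('rain-predicted'|H) = 0.908, P('rain-predicted'|¬H) = 0.218.
Update on result 1 ('rain-predicted'): P(H) ← 0.908·0.1830 / (0.908·0.1830 + 0.218·0.8170) = 0.16616/0.34427 = 0.4827.
Update on result 2 ('rain-predicted'): P(H) ← 0.908·0.4827 / (0.908·0.4827 + 0.218·0.5173) = 0.43825/0.55103 = 0.7953.

Posterior P(H) ≈ 0.7953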